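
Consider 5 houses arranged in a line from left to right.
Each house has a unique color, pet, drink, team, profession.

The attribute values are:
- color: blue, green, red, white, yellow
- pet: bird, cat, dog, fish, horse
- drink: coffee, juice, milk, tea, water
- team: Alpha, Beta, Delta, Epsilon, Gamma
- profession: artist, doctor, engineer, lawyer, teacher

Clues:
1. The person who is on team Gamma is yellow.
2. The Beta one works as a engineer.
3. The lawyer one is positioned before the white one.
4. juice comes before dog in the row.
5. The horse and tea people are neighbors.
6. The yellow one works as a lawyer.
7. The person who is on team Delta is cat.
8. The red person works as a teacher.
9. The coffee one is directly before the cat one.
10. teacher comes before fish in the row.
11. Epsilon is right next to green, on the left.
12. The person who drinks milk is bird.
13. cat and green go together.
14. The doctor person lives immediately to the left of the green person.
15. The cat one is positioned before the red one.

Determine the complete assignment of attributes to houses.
Solution:

House | Color | Pet | Drink | Team | Profession
-----------------------------------------------
  1   | blue | horse | coffee | Epsilon | doctor
  2   | green | cat | tea | Delta | artist
  3   | red | bird | milk | Alpha | teacher
  4   | yellow | fish | juice | Gamma | lawyer
  5   | white | dog | water | Beta | engineer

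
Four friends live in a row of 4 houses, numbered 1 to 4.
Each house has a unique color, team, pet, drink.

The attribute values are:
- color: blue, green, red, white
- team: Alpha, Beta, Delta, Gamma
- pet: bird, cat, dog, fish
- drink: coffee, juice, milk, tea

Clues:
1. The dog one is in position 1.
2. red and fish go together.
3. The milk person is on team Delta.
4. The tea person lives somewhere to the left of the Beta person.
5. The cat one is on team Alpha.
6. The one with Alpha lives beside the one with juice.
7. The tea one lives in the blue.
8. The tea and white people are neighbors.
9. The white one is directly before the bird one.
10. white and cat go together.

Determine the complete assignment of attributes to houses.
Solution:

House | Color | Team | Pet | Drink
----------------------------------
  1   | blue | Gamma | dog | tea
  2   | white | Alpha | cat | coffee
  3   | green | Beta | bird | juice
  4   | red | Delta | fish | milk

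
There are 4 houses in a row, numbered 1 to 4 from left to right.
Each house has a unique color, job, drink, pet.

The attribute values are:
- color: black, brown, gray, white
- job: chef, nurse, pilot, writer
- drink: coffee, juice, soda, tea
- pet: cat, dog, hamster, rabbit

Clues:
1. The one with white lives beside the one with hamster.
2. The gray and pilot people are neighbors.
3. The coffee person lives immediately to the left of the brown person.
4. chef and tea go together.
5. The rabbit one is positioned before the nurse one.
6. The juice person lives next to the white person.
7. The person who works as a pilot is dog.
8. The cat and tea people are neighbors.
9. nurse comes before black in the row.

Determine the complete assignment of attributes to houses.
Solution:

House | Color | Job | Drink | Pet
---------------------------------
  1   | gray | writer | coffee | rabbit
  2   | brown | pilot | juice | dog
  3   | white | nurse | soda | cat
  4   | black | chef | tea | hamster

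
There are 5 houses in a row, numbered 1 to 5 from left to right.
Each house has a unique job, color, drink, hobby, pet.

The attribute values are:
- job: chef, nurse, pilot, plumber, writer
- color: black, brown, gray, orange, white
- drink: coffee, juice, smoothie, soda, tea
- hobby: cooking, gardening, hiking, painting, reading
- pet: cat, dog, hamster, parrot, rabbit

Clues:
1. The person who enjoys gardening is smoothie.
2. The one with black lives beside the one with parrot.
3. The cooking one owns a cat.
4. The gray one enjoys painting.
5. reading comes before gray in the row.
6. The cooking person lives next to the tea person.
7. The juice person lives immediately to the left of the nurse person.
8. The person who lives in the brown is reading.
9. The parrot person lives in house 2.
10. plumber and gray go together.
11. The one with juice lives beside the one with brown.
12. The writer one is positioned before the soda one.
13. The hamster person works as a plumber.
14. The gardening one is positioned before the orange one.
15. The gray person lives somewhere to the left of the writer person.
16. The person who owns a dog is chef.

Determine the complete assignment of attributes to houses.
Solution:

House | Job | Color | Drink | Hobby | Pet
-----------------------------------------
  1   | pilot | black | juice | cooking | cat
  2   | nurse | brown | tea | reading | parrot
  3   | plumber | gray | coffee | painting | hamster
  4   | writer | white | smoothie | gardening | rabbit
  5   | chef | orange | soda | hiking | dog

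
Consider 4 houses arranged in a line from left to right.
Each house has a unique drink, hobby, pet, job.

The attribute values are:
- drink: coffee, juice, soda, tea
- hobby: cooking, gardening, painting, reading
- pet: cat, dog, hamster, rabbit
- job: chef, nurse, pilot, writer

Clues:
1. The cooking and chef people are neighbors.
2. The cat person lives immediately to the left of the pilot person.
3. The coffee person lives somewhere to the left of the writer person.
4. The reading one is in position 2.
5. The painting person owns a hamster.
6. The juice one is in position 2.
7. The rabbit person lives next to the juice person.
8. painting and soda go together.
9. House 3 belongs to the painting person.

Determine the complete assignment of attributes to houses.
Solution:

House | Drink | Hobby | Pet | Job
---------------------------------
  1   | coffee | cooking | rabbit | nurse
  2   | juice | reading | cat | chef
  3   | soda | painting | hamster | pilot
  4   | tea | gardening | dog | writer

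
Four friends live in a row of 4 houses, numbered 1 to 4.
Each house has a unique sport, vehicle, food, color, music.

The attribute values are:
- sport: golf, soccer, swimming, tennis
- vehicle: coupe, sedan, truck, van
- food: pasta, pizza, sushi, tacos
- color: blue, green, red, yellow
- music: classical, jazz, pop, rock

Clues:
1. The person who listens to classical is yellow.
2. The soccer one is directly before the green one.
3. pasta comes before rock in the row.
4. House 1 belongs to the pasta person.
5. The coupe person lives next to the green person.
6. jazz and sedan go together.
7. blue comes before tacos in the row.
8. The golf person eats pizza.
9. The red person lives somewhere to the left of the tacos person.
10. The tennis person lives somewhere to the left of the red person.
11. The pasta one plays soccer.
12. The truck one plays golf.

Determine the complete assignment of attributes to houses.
Solution:

House | Sport | Vehicle | Food | Color | Music
----------------------------------------------
  1   | soccer | coupe | pasta | blue | pop
  2   | tennis | sedan | sushi | green | jazz
  3   | golf | truck | pizza | red | rock
  4   | swimming | van | tacos | yellow | classical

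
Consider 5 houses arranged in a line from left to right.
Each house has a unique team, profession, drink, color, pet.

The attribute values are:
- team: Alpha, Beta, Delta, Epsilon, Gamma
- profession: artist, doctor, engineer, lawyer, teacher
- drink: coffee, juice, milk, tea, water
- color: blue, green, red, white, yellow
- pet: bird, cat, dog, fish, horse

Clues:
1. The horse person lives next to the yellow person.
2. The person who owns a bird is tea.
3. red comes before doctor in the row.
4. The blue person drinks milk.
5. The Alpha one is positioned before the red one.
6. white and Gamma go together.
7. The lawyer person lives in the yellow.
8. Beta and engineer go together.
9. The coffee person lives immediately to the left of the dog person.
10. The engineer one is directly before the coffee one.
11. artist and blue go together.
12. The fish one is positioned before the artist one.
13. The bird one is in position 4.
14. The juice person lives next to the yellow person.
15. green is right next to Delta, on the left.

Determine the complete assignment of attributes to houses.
Solution:

House | Team | Profession | Drink | Color | Pet
-----------------------------------------------
  1   | Beta | engineer | juice | green | horse
  2   | Delta | lawyer | coffee | yellow | fish
  3   | Alpha | artist | milk | blue | dog
  4   | Epsilon | teacher | tea | red | bird
  5   | Gamma | doctor | water | white | cat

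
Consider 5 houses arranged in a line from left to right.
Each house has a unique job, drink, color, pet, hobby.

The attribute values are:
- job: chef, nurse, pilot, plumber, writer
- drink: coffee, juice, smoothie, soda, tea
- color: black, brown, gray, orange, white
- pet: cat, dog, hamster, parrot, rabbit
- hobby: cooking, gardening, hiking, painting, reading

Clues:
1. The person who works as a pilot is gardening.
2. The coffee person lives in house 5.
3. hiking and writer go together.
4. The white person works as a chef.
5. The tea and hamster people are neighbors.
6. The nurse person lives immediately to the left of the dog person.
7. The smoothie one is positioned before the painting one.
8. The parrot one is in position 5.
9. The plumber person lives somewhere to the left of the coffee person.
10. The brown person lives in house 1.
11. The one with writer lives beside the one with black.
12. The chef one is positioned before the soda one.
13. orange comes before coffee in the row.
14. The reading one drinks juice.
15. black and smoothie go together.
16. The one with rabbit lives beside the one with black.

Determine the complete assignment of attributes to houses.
Solution:

House | Job | Drink | Color | Pet | Hobby
-----------------------------------------
  1   | writer | tea | brown | rabbit | hiking
  2   | nurse | smoothie | black | hamster | cooking
  3   | chef | juice | white | dog | reading
  4   | plumber | soda | orange | cat | painting
  5   | pilot | coffee | gray | parrot | gardening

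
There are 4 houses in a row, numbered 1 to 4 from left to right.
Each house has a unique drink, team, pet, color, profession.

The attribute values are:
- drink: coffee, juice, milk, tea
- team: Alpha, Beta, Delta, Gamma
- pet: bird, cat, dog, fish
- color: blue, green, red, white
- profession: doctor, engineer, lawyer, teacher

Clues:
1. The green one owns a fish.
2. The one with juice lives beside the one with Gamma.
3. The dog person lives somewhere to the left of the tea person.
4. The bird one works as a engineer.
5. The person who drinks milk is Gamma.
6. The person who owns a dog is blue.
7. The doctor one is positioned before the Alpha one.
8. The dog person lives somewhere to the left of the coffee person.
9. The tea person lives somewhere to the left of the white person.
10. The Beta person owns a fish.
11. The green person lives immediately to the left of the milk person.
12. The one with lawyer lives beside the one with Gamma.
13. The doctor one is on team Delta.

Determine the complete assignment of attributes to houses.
Solution:

House | Drink | Team | Pet | Color | Profession
-----------------------------------------------
  1   | juice | Beta | fish | green | lawyer
  2   | milk | Gamma | dog | blue | teacher
  3   | tea | Delta | cat | red | doctor
  4   | coffee | Alpha | bird | white | engineer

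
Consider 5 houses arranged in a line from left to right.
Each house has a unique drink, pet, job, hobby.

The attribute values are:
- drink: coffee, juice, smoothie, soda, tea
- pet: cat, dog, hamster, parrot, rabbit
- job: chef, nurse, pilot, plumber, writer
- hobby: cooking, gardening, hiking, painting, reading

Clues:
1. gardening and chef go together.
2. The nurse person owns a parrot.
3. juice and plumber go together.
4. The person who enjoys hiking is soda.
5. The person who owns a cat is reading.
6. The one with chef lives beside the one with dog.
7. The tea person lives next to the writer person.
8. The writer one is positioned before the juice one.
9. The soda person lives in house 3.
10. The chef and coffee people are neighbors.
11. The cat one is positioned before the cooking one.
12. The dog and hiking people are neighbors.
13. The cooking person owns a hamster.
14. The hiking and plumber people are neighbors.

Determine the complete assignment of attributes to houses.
Solution:

House | Drink | Pet | Job | Hobby
---------------------------------
  1   | tea | rabbit | chef | gardening
  2   | coffee | dog | writer | painting
  3   | soda | parrot | nurse | hiking
  4   | juice | cat | plumber | reading
  5   | smoothie | hamster | pilot | cooking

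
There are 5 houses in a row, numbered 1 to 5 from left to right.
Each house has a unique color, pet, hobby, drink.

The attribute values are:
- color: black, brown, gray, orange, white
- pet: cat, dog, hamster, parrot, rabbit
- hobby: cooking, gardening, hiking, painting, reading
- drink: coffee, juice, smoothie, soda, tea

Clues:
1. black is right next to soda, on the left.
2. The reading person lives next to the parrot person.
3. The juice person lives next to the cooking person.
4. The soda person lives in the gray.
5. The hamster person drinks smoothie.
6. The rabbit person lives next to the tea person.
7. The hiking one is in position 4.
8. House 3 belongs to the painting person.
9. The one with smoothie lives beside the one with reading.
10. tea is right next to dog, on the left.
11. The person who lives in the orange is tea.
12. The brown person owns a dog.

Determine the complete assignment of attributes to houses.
Solution:

House | Color | Pet | Hobby | Drink
-----------------------------------
  1   | black | hamster | gardening | smoothie
  2   | gray | rabbit | reading | soda
  3   | orange | parrot | painting | tea
  4   | brown | dog | hiking | juice
  5   | white | cat | cooking | coffee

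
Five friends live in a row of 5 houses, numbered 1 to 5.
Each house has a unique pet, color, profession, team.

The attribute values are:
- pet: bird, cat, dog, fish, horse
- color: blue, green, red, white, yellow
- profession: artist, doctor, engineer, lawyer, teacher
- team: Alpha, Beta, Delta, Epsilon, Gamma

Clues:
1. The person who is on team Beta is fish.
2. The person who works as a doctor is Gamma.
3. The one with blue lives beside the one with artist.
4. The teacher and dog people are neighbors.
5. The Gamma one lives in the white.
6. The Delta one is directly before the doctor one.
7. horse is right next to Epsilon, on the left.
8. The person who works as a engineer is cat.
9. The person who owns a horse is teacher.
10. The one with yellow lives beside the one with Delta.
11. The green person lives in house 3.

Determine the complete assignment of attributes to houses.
Solution:

House | Pet | Color | Profession | Team
---------------------------------------
  1   | horse | blue | teacher | Alpha
  2   | dog | yellow | artist | Epsilon
  3   | cat | green | engineer | Delta
  4   | bird | white | doctor | Gamma
  5   | fish | red | lawyer | Beta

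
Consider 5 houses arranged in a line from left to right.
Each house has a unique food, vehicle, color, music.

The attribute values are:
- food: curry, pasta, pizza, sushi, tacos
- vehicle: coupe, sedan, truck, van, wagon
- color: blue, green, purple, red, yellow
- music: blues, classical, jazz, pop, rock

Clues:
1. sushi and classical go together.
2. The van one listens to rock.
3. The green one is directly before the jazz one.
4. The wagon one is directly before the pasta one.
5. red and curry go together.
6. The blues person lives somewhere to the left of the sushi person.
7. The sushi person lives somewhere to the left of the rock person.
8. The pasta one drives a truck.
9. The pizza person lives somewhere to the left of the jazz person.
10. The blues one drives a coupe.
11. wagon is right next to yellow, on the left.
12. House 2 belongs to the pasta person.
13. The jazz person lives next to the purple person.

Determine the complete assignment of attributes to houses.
Solution:

House | Food | Vehicle | Color | Music
--------------------------------------
  1   | pizza | wagon | green | pop
  2   | pasta | truck | yellow | jazz
  3   | tacos | coupe | purple | blues
  4   | sushi | sedan | blue | classical
  5   | curry | van | red | rock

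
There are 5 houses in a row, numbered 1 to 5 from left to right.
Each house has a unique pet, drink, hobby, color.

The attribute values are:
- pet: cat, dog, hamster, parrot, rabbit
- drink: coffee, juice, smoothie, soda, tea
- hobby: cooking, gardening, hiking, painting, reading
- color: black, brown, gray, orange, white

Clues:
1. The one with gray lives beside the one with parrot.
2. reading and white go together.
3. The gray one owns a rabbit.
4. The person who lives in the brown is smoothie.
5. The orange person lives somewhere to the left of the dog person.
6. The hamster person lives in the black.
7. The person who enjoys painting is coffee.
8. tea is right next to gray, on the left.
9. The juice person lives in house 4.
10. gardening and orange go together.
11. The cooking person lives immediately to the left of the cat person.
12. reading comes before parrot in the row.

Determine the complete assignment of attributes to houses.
Solution:

House | Pet | Drink | Hobby | Color
-----------------------------------
  1   | hamster | soda | cooking | black
  2   | cat | tea | reading | white
  3   | rabbit | coffee | painting | gray
  4   | parrot | juice | gardening | orange
  5   | dog | smoothie | hiking | brown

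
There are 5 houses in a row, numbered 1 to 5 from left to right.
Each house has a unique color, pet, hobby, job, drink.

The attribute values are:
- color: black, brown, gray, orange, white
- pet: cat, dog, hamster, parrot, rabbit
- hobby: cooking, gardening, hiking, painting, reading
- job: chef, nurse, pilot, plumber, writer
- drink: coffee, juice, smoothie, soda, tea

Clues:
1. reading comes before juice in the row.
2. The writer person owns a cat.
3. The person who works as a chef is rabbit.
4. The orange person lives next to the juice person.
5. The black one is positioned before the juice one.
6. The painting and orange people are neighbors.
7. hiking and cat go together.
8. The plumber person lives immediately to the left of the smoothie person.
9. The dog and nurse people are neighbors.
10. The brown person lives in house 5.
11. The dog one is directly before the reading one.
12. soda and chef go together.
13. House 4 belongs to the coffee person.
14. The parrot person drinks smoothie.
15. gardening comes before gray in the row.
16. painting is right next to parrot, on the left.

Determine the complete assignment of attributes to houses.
Solution:

House | Color | Pet | Hobby | Job | Drink
-----------------------------------------
  1   | black | dog | painting | plumber | tea
  2   | orange | parrot | reading | nurse | smoothie
  3   | white | hamster | gardening | pilot | juice
  4   | gray | cat | hiking | writer | coffee
  5   | brown | rabbit | cooking | chef | soda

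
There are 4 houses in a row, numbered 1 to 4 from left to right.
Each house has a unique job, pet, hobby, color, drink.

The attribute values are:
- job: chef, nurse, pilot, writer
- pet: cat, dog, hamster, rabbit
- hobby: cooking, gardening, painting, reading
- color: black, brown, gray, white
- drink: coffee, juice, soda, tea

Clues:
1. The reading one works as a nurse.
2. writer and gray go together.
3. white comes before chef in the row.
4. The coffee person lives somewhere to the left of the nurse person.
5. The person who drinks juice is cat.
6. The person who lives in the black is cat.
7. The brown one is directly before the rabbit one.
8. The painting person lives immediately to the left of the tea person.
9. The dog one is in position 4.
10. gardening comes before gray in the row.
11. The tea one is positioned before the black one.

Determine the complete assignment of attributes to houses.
Solution:

House | Job | Pet | Hobby | Color | Drink
-----------------------------------------
  1   | pilot | hamster | painting | brown | coffee
  2   | nurse | rabbit | reading | white | tea
  3   | chef | cat | gardening | black | juice
  4   | writer | dog | cooking | gray | soda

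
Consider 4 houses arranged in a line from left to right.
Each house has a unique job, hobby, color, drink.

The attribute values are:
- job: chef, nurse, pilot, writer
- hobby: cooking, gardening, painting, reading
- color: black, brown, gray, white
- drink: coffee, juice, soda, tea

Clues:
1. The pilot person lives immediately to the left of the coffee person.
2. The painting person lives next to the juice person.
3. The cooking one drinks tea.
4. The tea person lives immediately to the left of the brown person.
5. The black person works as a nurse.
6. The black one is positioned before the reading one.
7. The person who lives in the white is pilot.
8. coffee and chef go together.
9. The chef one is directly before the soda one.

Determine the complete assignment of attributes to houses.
Solution:

House | Job | Hobby | Color | Drink
-----------------------------------
  1   | pilot | cooking | white | tea
  2   | chef | gardening | brown | coffee
  3   | nurse | painting | black | soda
  4   | writer | reading | gray | juice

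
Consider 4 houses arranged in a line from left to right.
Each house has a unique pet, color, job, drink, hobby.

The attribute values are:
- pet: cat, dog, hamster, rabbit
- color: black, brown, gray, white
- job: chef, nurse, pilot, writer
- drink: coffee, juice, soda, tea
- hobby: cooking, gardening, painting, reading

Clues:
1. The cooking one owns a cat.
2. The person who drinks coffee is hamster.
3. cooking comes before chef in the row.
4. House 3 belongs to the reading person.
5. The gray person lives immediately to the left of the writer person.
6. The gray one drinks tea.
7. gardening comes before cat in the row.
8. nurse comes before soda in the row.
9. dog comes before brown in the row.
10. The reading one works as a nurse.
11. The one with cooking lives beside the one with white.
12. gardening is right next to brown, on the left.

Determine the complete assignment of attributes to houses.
Solution:

House | Pet | Color | Job | Drink | Hobby
-----------------------------------------
  1   | dog | gray | pilot | tea | gardening
  2   | cat | brown | writer | juice | cooking
  3   | hamster | white | nurse | coffee | reading
  4   | rabbit | black | chef | soda | painting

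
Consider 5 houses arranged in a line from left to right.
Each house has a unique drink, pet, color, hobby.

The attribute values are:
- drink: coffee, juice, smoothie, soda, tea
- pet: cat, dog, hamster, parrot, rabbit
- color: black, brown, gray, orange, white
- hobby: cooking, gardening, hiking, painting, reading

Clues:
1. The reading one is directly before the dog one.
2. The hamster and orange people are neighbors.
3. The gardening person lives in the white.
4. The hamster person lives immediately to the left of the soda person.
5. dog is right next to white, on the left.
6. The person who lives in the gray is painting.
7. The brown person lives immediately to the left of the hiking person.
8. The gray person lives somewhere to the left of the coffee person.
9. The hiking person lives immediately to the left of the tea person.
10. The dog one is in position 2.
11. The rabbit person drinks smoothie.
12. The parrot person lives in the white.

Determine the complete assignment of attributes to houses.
Solution:

House | Drink | Pet | Color | Hobby
-----------------------------------
  1   | juice | hamster | brown | reading
  2   | soda | dog | orange | hiking
  3   | tea | parrot | white | gardening
  4   | smoothie | rabbit | gray | painting
  5   | coffee | cat | black | cooking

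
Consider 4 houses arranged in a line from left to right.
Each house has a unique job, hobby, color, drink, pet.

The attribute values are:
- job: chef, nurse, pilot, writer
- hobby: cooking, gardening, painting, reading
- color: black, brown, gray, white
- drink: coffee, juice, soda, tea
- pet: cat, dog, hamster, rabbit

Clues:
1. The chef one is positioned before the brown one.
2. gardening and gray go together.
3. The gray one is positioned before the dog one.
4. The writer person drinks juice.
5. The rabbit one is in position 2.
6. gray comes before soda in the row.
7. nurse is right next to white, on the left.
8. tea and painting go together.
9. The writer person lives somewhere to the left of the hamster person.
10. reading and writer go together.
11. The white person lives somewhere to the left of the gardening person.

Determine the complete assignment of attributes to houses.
Solution:

House | Job | Hobby | Color | Drink | Pet
-----------------------------------------
  1   | nurse | painting | black | tea | cat
  2   | writer | reading | white | juice | rabbit
  3   | chef | gardening | gray | coffee | hamster
  4   | pilot | cooking | brown | soda | dog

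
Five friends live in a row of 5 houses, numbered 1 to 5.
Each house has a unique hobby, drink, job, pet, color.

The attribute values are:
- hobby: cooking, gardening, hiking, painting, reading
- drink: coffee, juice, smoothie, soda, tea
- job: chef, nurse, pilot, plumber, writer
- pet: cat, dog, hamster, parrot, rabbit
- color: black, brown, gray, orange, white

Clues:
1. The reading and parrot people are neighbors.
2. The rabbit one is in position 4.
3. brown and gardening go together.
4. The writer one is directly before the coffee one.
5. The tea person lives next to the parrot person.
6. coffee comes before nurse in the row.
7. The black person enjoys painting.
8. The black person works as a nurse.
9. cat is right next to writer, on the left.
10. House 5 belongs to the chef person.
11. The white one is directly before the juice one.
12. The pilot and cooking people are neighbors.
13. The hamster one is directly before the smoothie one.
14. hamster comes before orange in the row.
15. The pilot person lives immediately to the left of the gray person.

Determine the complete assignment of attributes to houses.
Solution:

House | Hobby | Drink | Job | Pet | Color
-----------------------------------------
  1   | reading | tea | pilot | cat | white
  2   | cooking | juice | writer | parrot | gray
  3   | gardening | coffee | plumber | hamster | brown
  4   | painting | smoothie | nurse | rabbit | black
  5   | hiking | soda | chef | dog | orange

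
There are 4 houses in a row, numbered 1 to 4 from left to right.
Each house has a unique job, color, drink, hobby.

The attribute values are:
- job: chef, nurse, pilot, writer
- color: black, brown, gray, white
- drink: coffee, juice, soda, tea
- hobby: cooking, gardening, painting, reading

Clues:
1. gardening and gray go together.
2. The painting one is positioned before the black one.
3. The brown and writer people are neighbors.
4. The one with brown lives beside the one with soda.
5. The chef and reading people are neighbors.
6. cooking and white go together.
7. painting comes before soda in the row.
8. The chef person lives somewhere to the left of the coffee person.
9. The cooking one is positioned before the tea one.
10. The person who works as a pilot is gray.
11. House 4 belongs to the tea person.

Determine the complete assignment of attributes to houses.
Solution:

House | Job | Color | Drink | Hobby
-----------------------------------
  1   | chef | brown | juice | painting
  2   | writer | black | soda | reading
  3   | nurse | white | coffee | cooking
  4   | pilot | gray | tea | gardening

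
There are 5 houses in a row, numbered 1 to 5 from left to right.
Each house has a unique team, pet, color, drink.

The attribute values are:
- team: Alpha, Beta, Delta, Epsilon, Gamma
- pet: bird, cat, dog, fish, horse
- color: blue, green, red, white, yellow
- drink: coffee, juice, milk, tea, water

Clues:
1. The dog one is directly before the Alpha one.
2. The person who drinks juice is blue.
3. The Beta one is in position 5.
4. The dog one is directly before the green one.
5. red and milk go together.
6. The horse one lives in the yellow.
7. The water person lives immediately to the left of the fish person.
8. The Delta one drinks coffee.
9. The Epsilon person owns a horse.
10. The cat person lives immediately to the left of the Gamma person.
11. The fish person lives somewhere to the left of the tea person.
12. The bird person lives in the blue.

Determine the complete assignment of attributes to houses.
Solution:

House | Team | Pet | Color | Drink
----------------------------------
  1   | Delta | dog | white | coffee
  2   | Alpha | cat | green | water
  3   | Gamma | fish | red | milk
  4   | Epsilon | horse | yellow | tea
  5   | Beta | bird | blue | juice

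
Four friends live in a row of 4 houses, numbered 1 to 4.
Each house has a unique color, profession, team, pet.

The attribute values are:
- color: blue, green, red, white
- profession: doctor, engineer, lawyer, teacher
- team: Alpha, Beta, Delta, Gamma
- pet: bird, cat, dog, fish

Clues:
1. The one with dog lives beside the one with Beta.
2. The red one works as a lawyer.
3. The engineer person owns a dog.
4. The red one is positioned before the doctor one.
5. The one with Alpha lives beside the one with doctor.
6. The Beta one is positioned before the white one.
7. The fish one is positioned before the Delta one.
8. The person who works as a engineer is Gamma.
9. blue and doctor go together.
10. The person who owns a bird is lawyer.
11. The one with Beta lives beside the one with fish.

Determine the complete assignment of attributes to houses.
Solution:

House | Color | Profession | Team | Pet
---------------------------------------
  1   | green | engineer | Gamma | dog
  2   | red | lawyer | Beta | bird
  3   | white | teacher | Alpha | fish
  4   | blue | doctor | Delta | cat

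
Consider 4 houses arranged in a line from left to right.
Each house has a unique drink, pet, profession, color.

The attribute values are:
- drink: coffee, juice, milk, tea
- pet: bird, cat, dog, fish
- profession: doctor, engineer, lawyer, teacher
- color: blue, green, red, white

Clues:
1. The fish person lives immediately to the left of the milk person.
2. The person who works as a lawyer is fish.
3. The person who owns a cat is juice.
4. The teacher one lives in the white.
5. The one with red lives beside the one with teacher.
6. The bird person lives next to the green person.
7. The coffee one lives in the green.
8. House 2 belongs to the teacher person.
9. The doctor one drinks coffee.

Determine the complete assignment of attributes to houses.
Solution:

House | Drink | Pet | Profession | Color
----------------------------------------
  1   | tea | fish | lawyer | red
  2   | milk | bird | teacher | white
  3   | coffee | dog | doctor | green
  4   | juice | cat | engineer | blue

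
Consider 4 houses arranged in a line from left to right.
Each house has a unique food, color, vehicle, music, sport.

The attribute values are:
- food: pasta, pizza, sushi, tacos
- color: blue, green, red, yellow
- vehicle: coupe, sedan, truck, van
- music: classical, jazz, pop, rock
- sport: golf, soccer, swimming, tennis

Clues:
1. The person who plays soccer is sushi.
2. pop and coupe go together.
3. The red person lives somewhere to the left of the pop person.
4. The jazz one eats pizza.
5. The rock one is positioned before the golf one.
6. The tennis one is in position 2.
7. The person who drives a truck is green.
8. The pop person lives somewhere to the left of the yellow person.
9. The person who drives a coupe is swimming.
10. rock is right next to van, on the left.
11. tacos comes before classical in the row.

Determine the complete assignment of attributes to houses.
Solution:

House | Food | Color | Vehicle | Music | Sport
----------------------------------------------
  1   | sushi | green | truck | rock | soccer
  2   | pizza | red | van | jazz | tennis
  3   | tacos | blue | coupe | pop | swimming
  4   | pasta | yellow | sedan | classical | golf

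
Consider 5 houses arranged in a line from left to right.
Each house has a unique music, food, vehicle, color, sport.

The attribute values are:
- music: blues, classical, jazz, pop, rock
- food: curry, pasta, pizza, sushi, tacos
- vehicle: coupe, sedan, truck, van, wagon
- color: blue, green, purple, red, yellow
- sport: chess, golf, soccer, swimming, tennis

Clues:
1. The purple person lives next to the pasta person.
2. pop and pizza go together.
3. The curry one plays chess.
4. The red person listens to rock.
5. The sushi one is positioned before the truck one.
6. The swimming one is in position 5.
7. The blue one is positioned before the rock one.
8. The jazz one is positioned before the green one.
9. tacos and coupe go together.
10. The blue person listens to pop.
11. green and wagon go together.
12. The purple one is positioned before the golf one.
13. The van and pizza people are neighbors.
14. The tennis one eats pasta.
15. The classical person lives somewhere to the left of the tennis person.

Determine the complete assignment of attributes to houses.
Solution:

House | Music | Food | Vehicle | Color | Sport
----------------------------------------------
  1   | classical | sushi | sedan | purple | soccer
  2   | jazz | pasta | van | yellow | tennis
  3   | pop | pizza | truck | blue | golf
  4   | blues | curry | wagon | green | chess
  5   | rock | tacos | coupe | red | swimming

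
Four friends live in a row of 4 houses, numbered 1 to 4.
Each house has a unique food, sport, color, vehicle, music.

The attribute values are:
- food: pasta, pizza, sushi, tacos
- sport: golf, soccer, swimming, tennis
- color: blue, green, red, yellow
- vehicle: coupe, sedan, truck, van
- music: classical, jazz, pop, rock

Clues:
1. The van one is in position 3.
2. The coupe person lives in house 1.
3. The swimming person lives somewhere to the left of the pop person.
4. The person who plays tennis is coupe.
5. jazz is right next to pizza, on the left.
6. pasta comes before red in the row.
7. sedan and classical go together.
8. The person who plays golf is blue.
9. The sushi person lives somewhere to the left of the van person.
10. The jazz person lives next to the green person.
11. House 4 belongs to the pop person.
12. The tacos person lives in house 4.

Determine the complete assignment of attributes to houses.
Solution:

House | Food | Sport | Color | Vehicle | Music
----------------------------------------------
  1   | sushi | tennis | yellow | coupe | jazz
  2   | pizza | swimming | green | sedan | classical
  3   | pasta | golf | blue | van | rock
  4   | tacos | soccer | red | truck | pop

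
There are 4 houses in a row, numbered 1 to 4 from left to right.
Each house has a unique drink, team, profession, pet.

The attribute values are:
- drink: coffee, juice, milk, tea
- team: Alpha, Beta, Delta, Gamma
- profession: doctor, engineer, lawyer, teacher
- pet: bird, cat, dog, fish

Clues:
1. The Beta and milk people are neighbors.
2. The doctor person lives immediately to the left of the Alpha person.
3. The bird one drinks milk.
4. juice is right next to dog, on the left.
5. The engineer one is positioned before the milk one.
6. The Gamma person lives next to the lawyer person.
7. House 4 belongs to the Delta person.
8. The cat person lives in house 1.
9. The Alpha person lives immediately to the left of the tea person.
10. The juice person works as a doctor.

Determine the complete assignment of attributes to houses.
Solution:

House | Drink | Team | Profession | Pet
---------------------------------------
  1   | juice | Gamma | doctor | cat
  2   | coffee | Alpha | lawyer | dog
  3   | tea | Beta | engineer | fish
  4   | milk | Delta | teacher | bird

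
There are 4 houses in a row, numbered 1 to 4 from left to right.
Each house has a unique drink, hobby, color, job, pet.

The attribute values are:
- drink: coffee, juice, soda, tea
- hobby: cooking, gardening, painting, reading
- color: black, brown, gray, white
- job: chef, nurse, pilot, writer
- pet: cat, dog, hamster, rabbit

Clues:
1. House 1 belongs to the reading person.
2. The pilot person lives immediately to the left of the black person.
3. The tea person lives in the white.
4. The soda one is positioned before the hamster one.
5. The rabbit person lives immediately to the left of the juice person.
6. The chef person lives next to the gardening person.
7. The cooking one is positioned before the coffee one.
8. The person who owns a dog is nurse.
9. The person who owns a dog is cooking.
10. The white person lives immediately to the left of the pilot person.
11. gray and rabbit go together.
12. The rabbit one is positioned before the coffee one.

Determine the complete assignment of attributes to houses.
Solution:

House | Drink | Hobby | Color | Job | Pet
-----------------------------------------
  1   | tea | reading | white | chef | cat
  2   | soda | gardening | gray | pilot | rabbit
  3   | juice | cooking | black | nurse | dog
  4   | coffee | painting | brown | writer | hamster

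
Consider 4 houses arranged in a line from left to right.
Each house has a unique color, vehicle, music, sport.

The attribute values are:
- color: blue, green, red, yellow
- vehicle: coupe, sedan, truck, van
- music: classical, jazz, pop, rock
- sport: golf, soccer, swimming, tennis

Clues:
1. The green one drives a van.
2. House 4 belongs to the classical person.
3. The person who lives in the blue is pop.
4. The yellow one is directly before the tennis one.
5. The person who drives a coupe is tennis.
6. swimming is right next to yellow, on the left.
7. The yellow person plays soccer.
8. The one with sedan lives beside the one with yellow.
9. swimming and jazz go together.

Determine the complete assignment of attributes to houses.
Solution:

House | Color | Vehicle | Music | Sport
---------------------------------------
  1   | red | sedan | jazz | swimming
  2   | yellow | truck | rock | soccer
  3   | blue | coupe | pop | tennis
  4   | green | van | classical | golf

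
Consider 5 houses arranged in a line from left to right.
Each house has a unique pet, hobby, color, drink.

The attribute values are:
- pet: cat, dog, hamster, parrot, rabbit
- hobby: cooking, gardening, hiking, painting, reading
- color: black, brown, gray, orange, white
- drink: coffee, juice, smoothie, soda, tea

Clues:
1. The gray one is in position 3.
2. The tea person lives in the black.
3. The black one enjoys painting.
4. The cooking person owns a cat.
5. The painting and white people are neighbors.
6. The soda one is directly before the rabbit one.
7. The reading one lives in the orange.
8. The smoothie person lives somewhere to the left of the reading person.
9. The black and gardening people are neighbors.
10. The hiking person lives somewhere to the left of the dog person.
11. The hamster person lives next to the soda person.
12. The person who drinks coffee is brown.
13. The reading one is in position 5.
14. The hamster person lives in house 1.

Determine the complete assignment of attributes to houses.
Solution:

House | Pet | Hobby | Color | Drink
-----------------------------------
  1   | hamster | painting | black | tea
  2   | parrot | gardening | white | soda
  3   | rabbit | hiking | gray | smoothie
  4   | cat | cooking | brown | coffee
  5   | dog | reading | orange | juice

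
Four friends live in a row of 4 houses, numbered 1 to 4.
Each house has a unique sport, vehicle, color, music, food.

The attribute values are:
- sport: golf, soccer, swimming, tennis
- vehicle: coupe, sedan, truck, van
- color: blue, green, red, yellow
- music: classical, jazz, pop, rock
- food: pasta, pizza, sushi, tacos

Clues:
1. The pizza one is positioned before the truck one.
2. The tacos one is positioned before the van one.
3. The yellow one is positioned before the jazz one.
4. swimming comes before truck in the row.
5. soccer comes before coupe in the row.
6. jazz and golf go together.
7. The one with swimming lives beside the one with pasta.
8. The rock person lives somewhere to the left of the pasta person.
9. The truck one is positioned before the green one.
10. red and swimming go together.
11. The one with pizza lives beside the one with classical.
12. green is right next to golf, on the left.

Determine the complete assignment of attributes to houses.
Solution:

House | Sport | Vehicle | Color | Music | Food
----------------------------------------------
  1   | swimming | sedan | red | rock | pizza
  2   | soccer | truck | yellow | classical | pasta
  3   | tennis | coupe | green | pop | tacos
  4   | golf | van | blue | jazz | sushi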